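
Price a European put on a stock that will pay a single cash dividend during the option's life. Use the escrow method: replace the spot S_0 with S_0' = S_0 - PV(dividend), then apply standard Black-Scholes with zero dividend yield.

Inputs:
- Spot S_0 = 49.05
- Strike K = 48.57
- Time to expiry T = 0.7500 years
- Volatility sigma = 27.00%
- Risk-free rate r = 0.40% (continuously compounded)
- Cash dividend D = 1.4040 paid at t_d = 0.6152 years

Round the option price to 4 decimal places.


Answer: Price = 4.8690

Derivation:
PV(D) = D * exp(-r * t_d) = 1.4040 * 0.99754223 = 1.40054928
S_0' = S_0 - PV(D) = 49.0500 - 1.40054928 = 47.64945072
d1 = (ln(S_0'/K) + (r + sigma^2/2)*T) / (sigma*sqrt(T)) = 0.04790958
d2 = d1 - sigma*sqrt(T) = -0.18591728
exp(-rT) = 0.99700450
N(-d1) = 0.48089415; N(-d2) = 0.57374518
P = K * exp(-rT) * N(-d2) - S_0' * N(-d1) = 48.5700 * 0.99700450 * 0.57374518 - 47.64945072 * 0.48089415 = 4.8690


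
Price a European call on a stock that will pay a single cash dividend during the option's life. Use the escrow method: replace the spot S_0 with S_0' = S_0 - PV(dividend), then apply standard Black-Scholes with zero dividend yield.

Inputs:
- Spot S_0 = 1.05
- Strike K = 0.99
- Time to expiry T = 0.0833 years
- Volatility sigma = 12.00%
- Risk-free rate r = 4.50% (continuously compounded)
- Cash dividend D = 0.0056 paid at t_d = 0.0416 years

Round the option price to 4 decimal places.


PV(D) = D * exp(-r * t_d) = 0.0056 * 0.99812975 = 0.00558953
S_0' = S_0 - PV(D) = 1.0500 - 0.00558953 = 1.04441047
d1 = (ln(S_0'/K) + (r + sigma^2/2)*T) / (sigma*sqrt(T)) = 1.67035387
d2 = d1 - sigma*sqrt(T) = 1.63571979
exp(-rT) = 0.99625852
N(d1) = 0.95257531; N(d2) = 0.94905088
C = S_0' * N(d1) - K * exp(-rT) * N(d2) = 1.04441047 * 0.95257531 - 0.9900 * 0.99625852 * 0.94905088 = 0.0588

Answer: Price = 0.0588


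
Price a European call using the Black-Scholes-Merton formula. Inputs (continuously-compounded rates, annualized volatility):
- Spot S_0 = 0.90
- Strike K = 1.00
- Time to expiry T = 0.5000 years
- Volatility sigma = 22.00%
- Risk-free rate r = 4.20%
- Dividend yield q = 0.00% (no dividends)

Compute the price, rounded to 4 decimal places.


Answer: Price = 0.0270

Derivation:
d1 = (ln(S/K) + (r - q + 0.5*sigma^2) * T) / (sigma * sqrt(T)) = -0.46450819
d2 = d1 - sigma * sqrt(T) = -0.62007168
exp(-rT) = 0.97921896; exp(-qT) = 1.00000000
C = S_0 * exp(-qT) * N(d1) - K * exp(-rT) * N(d2)
N(d1) = 0.32114185; N(d2) = 0.26760530
C = 0.9000 * 1.00000000 * 0.32114185 - 1.0000 * 0.97921896 * 0.26760530 = 0.0270


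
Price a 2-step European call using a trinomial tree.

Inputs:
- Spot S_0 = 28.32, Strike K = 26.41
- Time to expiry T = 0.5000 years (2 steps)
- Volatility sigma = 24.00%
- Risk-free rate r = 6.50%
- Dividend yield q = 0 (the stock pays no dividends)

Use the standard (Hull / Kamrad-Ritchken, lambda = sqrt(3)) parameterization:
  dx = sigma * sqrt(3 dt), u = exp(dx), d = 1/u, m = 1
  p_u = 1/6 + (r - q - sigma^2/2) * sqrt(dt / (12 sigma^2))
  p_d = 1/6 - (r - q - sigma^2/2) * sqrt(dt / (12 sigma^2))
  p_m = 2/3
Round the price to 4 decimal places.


dt = T/N = 0.250000; dx = sigma*sqrt(3*dt) = 0.207846
u = exp(dx) = 1.231024; d = 1/u = 0.812332
p_u = 0.188438, p_m = 0.666667, p_d = 0.144896
Discount per step: exp(-r*dt) = 0.983881
Stock lattice S(k, j) with j the centered position index:
  k=0: S(0,+0) = 28.3200
  k=1: S(1,-1) = 23.0052; S(1,+0) = 28.3200; S(1,+1) = 34.8626
  k=2: S(2,-2) = 18.6879; S(2,-1) = 23.0052; S(2,+0) = 28.3200; S(2,+1) = 34.8626; S(2,+2) = 42.9167
Terminal payoffs V(N, j) = max(S_T - K, 0):
  V(2,-2) = 0.000000; V(2,-1) = 0.000000; V(2,+0) = 1.910000; V(2,+1) = 8.452591; V(2,+2) = 16.506676
Backward induction: V(k, j) = exp(-r*dt) * [p_u * V(k+1, j+1) + p_m * V(k+1, j) + p_d * V(k+1, j-1)]
  V(1,-1) = exp(-r*dt) * [p_u*1.910000 + p_m*0.000000 + p_d*0.000000] = 0.354114
  V(1,+0) = exp(-r*dt) * [p_u*8.452591 + p_m*1.910000 + p_d*0.000000] = 2.819921
  V(1,+1) = exp(-r*dt) * [p_u*16.506676 + p_m*8.452591 + p_d*1.910000] = 8.876862
  V(0,+0) = exp(-r*dt) * [p_u*8.876862 + p_m*2.819921 + p_d*0.354114] = 3.545900

Answer: Price = V(0,0) = 3.5459


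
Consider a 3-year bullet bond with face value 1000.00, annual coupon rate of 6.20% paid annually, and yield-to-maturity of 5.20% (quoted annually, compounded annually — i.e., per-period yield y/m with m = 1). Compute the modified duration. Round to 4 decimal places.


Coupon per period c = face * coupon_rate / m = 62.000000
Periods per year m = 1; per-period yield y/m = 0.052000
Number of cashflows N = 3
Cashflows (t years, CF_t, discount factor 1/(1+y/m)^(m*t), PV):
  t = 1.0000: CF_t = 62.000000, DF = 0.950570, PV = 58.935361
  t = 2.0000: CF_t = 62.000000, DF = 0.903584, PV = 56.022206
  t = 3.0000: CF_t = 1062.000000, DF = 0.858920, PV = 912.173177
Price P = sum_t PV_t = 1027.130744
First compute Macaulay numerator sum_t t * PV_t:
  t * PV_t at t = 1.0000: 58.935361
  t * PV_t at t = 2.0000: 112.044413
  t * PV_t at t = 3.0000: 2736.519530
Macaulay duration D = 2907.499304 / 1027.130744 = 2.830700
Modified duration = D / (1 + y/m) = 2.830700 / (1 + 0.052000) = 2.690780

Answer: Modified duration = 2.6908


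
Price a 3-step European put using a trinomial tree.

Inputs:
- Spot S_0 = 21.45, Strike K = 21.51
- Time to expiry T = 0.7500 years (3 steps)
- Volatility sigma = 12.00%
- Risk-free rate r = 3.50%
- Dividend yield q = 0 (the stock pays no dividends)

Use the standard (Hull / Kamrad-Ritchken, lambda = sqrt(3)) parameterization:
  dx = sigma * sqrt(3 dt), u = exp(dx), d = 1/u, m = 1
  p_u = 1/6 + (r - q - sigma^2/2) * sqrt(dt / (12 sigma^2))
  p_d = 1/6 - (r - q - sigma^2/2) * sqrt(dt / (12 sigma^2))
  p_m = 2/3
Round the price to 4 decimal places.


dt = T/N = 0.250000; dx = sigma*sqrt(3*dt) = 0.103923
u = exp(dx) = 1.109515; d = 1/u = 0.901295
p_u = 0.200105, p_m = 0.666667, p_d = 0.133228
Discount per step: exp(-r*dt) = 0.991288
Stock lattice S(k, j) with j the centered position index:
  k=0: S(0,+0) = 21.4500
  k=1: S(1,-1) = 19.3328; S(1,+0) = 21.4500; S(1,+1) = 23.7991
  k=2: S(2,-2) = 17.4245; S(2,-1) = 19.3328; S(2,+0) = 21.4500; S(2,+1) = 23.7991; S(2,+2) = 26.4055
  k=3: S(3,-3) = 15.7046; S(3,-2) = 17.4245; S(3,-1) = 19.3328; S(3,+0) = 21.4500; S(3,+1) = 23.7991; S(3,+2) = 26.4055; S(3,+3) = 29.2973
Terminal payoffs V(N, j) = max(K - S_T, 0):
  V(3,-3) = 5.805371; V(3,-2) = 4.085478; V(3,-1) = 2.177230; V(3,+0) = 0.060000; V(3,+1) = 0.000000; V(3,+2) = 0.000000; V(3,+3) = 0.000000
Backward induction: V(k, j) = exp(-r*dt) * [p_u * V(k+1, j+1) + p_m * V(k+1, j) + p_d * V(k+1, j-1)]
  V(2,-2) = exp(-r*dt) * [p_u*2.177230 + p_m*4.085478 + p_d*5.805371] = 3.898505
  V(2,-1) = exp(-r*dt) * [p_u*0.060000 + p_m*2.177230 + p_d*4.085478] = 1.990303
  V(2,+0) = exp(-r*dt) * [p_u*0.000000 + p_m*0.060000 + p_d*2.177230] = 0.327193
  V(2,+1) = exp(-r*dt) * [p_u*0.000000 + p_m*0.000000 + p_d*0.060000] = 0.007924
  V(2,+2) = exp(-r*dt) * [p_u*0.000000 + p_m*0.000000 + p_d*0.000000] = 0.000000
  V(1,-1) = exp(-r*dt) * [p_u*0.327193 + p_m*1.990303 + p_d*3.898505] = 1.895079
  V(1,+0) = exp(-r*dt) * [p_u*0.007924 + p_m*0.327193 + p_d*1.990303] = 0.480655
  V(1,+1) = exp(-r*dt) * [p_u*0.000000 + p_m*0.007924 + p_d*0.327193] = 0.048448
  V(0,+0) = exp(-r*dt) * [p_u*0.048448 + p_m*0.480655 + p_d*1.895079] = 0.577535

Answer: Price = V(0,0) = 0.5775


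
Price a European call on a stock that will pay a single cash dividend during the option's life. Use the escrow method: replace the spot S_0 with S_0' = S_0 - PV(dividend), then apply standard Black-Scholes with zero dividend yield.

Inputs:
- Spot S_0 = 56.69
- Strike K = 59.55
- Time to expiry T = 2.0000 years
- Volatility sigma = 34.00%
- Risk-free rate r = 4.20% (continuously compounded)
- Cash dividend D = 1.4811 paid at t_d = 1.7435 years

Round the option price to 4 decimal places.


PV(D) = D * exp(-r * t_d) = 1.4811 * 0.92938983 = 1.37651928
S_0' = S_0 - PV(D) = 56.6900 - 1.37651928 = 55.31348072
d1 = (ln(S_0'/K) + (r + sigma^2/2)*T) / (sigma*sqrt(T)) = 0.26163025
d2 = d1 - sigma*sqrt(T) = -0.21920236
exp(-rT) = 0.91943126
N(d1) = 0.60319674; N(d2) = 0.41324621
C = S_0' * N(d1) - K * exp(-rT) * N(d2) = 55.31348072 * 0.60319674 - 59.5500 * 0.91943126 * 0.41324621 = 10.7388

Answer: Price = 10.7388


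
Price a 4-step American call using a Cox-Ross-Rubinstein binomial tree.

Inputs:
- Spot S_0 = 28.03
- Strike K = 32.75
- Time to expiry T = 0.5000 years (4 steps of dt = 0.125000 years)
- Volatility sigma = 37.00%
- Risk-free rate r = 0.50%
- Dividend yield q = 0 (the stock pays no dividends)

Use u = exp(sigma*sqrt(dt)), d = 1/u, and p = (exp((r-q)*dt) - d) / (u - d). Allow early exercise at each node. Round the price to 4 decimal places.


Answer: Price = V(0,0) = 1.5097

Derivation:
dt = T/N = 0.125000
u = exp(sigma*sqrt(dt)) = 1.139757; d = 1/u = 0.877380
p = (exp((r-q)*dt) - d) / (u - d) = 0.469726
Discount per step: exp(-r*dt) = 0.999375
Stock lattice S(k, i) with i counting down-moves:
  k=0: S(0,0) = 28.0300
  k=1: S(1,0) = 31.9474; S(1,1) = 24.5930
  k=2: S(2,0) = 36.4122; S(2,1) = 28.0300; S(2,2) = 21.5774
  k=3: S(3,0) = 41.5011; S(3,1) = 31.9474; S(3,2) = 24.5930; S(3,3) = 18.9316
  k=4: S(4,0) = 47.3011; S(4,1) = 36.4122; S(4,2) = 28.0300; S(4,3) = 21.5774; S(4,4) = 16.6102
Terminal payoffs V(N, i) = max(S_T - K, 0):
  V(4,0) = 14.551139; V(4,1) = 3.662236; V(4,2) = 0.000000; V(4,3) = 0.000000; V(4,4) = 0.000000
Backward induction: V(k, i) = exp(-r*dt) * [p * V(k+1, i) + (1-p) * V(k+1, i+1)]; then take max(V_cont, immediate exercise) for American.
  V(3,0) = exp(-r*dt) * [p*14.551139 + (1-p)*3.662236] = 8.771550; exercise = 8.751087; V(3,0) = max -> 8.771550
  V(3,1) = exp(-r*dt) * [p*3.662236 + (1-p)*0.000000] = 1.719172; exercise = 0.000000; V(3,1) = max -> 1.719172
  V(3,2) = exp(-r*dt) * [p*0.000000 + (1-p)*0.000000] = 0.000000; exercise = 0.000000; V(3,2) = max -> 0.000000
  V(3,3) = exp(-r*dt) * [p*0.000000 + (1-p)*0.000000] = 0.000000; exercise = 0.000000; V(3,3) = max -> 0.000000
  V(2,0) = exp(-r*dt) * [p*8.771550 + (1-p)*1.719172] = 5.028711; exercise = 3.662236; V(2,0) = max -> 5.028711
  V(2,1) = exp(-r*dt) * [p*1.719172 + (1-p)*0.000000] = 0.807034; exercise = 0.000000; V(2,1) = max -> 0.807034
  V(2,2) = exp(-r*dt) * [p*0.000000 + (1-p)*0.000000] = 0.000000; exercise = 0.000000; V(2,2) = max -> 0.000000
  V(1,0) = exp(-r*dt) * [p*5.028711 + (1-p)*0.807034] = 2.788321; exercise = 0.000000; V(1,0) = max -> 2.788321
  V(1,1) = exp(-r*dt) * [p*0.807034 + (1-p)*0.000000] = 0.378848; exercise = 0.000000; V(1,1) = max -> 0.378848
  V(0,0) = exp(-r*dt) * [p*2.788321 + (1-p)*0.378848] = 1.509696; exercise = 0.000000; V(0,0) = max -> 1.509696


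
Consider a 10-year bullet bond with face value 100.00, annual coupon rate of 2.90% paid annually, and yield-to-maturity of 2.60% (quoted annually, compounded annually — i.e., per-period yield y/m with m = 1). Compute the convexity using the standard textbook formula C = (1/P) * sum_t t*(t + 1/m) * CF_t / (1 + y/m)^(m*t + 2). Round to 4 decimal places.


Answer: Convexity = 88.4780

Derivation:
Coupon per period c = face * coupon_rate / m = 2.900000
Periods per year m = 1; per-period yield y/m = 0.026000
Number of cashflows N = 10
Cashflows (t years, CF_t, discount factor 1/(1+y/m)^(m*t), PV):
  t = 1.0000: CF_t = 2.900000, DF = 0.974659, PV = 2.826511
  t = 2.0000: CF_t = 2.900000, DF = 0.949960, PV = 2.754884
  t = 3.0000: CF_t = 2.900000, DF = 0.925887, PV = 2.685072
  t = 4.0000: CF_t = 2.900000, DF = 0.902424, PV = 2.617029
  t = 5.0000: CF_t = 2.900000, DF = 0.879555, PV = 2.550711
  t = 6.0000: CF_t = 2.900000, DF = 0.857266, PV = 2.486073
  t = 7.0000: CF_t = 2.900000, DF = 0.835542, PV = 2.423073
  t = 8.0000: CF_t = 2.900000, DF = 0.814369, PV = 2.361669
  t = 9.0000: CF_t = 2.900000, DF = 0.793732, PV = 2.301822
  t = 10.0000: CF_t = 102.900000, DF = 0.773618, PV = 79.605260
Price P = sum_t PV_t = 102.612104
Convexity numerator sum_t t*(t + 1/m) * CF_t / (1+y/m)^(m*t + 2):
  t = 1.0000: term = 5.370144
  t = 2.0000: term = 15.702175
  t = 3.0000: term = 30.608528
  t = 4.0000: term = 49.721455
  t = 5.0000: term = 72.692186
  t = 6.0000: term = 99.190117
  t = 7.0000: term = 128.902036
  t = 8.0000: term = 161.531374
  t = 9.0000: term = 196.797483
  t = 10.0000: term = 8318.398669
Convexity = (1/P) * sum = 9078.914166 / 102.612104 = 88.478005


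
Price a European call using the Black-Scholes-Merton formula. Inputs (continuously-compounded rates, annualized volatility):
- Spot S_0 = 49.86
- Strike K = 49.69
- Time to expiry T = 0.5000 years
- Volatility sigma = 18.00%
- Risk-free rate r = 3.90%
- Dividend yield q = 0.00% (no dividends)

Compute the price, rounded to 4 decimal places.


d1 = (ln(S/K) + (r - q + 0.5*sigma^2) * T) / (sigma * sqrt(T)) = 0.24367978
d2 = d1 - sigma * sqrt(T) = 0.11640056
exp(-rT) = 0.98068890; exp(-qT) = 1.00000000
C = S_0 * exp(-qT) * N(d1) - K * exp(-rT) * N(d2)
N(d1) = 0.59626058; N(d2) = 0.54633245
C = 49.8600 * 1.00000000 * 0.59626058 - 49.6900 * 0.98068890 * 0.54633245 = 3.1065

Answer: Price = 3.1065


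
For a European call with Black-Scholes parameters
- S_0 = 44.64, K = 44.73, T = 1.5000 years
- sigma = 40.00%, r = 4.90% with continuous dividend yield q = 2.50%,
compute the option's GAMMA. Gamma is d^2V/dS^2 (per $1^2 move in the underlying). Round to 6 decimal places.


d1 = 0.3143224034; d2 = -0.1755755451
phi(d1) = 0.3797136664; exp(-qT) = 0.9631944177; exp(-rT) = 0.9291361458
Gamma = exp(-qT) * phi(d1) / (S * sigma * sqrt(T)) = 0.9631944177 * 0.3797136664 / (44.6400 * 0.4000 * 1.2247448714) = 0.016724

Answer: Gamma = 0.016724


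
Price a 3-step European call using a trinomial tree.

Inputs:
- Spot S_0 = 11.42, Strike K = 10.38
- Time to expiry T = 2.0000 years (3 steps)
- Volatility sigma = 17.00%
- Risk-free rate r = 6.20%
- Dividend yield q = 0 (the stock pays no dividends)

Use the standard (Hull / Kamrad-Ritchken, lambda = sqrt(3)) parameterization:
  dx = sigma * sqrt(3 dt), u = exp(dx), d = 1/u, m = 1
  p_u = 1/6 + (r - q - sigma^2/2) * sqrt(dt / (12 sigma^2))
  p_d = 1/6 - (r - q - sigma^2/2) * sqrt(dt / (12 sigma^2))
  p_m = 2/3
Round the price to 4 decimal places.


Answer: Price = V(0,0) = 2.4725

Derivation:
dt = T/N = 0.666667; dx = sigma*sqrt(3*dt) = 0.240416
u = exp(dx) = 1.271778; d = 1/u = 0.786300
p_u = 0.232594, p_m = 0.666667, p_d = 0.100739
Discount per step: exp(-r*dt) = 0.959509
Stock lattice S(k, j) with j the centered position index:
  k=0: S(0,+0) = 11.4200
  k=1: S(1,-1) = 8.9796; S(1,+0) = 11.4200; S(1,+1) = 14.5237
  k=2: S(2,-2) = 7.0606; S(2,-1) = 8.9796; S(2,+0) = 11.4200; S(2,+1) = 14.5237; S(2,+2) = 18.4709
  k=3: S(3,-3) = 5.5518; S(3,-2) = 7.0606; S(3,-1) = 8.9796; S(3,+0) = 11.4200; S(3,+1) = 14.5237; S(3,+2) = 18.4709; S(3,+3) = 23.4909
Terminal payoffs V(N, j) = max(S_T - K, 0):
  V(3,-3) = 0.000000; V(3,-2) = 0.000000; V(3,-1) = 0.000000; V(3,+0) = 1.040000; V(3,+1) = 4.143710; V(3,+2) = 8.090942; V(3,+3) = 13.110947
Backward induction: V(k, j) = exp(-r*dt) * [p_u * V(k+1, j+1) + p_m * V(k+1, j) + p_d * V(k+1, j-1)]
  V(2,-2) = exp(-r*dt) * [p_u*0.000000 + p_m*0.000000 + p_d*0.000000] = 0.000000
  V(2,-1) = exp(-r*dt) * [p_u*1.040000 + p_m*0.000000 + p_d*0.000000] = 0.232103
  V(2,+0) = exp(-r*dt) * [p_u*4.143710 + p_m*1.040000 + p_d*0.000000] = 1.590037
  V(2,+1) = exp(-r*dt) * [p_u*8.090942 + p_m*4.143710 + p_d*1.040000] = 4.556850
  V(2,+2) = exp(-r*dt) * [p_u*13.110947 + p_m*8.090942 + p_d*4.143710] = 8.502138
  V(1,-1) = exp(-r*dt) * [p_u*1.590037 + p_m*0.232103 + p_d*0.000000] = 0.503328
  V(1,+0) = exp(-r*dt) * [p_u*4.556850 + p_m*1.590037 + p_d*0.232103] = 2.056518
  V(1,+1) = exp(-r*dt) * [p_u*8.502138 + p_m*4.556850 + p_d*1.590037] = 4.966061
  V(0,+0) = exp(-r*dt) * [p_u*4.966061 + p_m*2.056518 + p_d*0.503328] = 2.472457


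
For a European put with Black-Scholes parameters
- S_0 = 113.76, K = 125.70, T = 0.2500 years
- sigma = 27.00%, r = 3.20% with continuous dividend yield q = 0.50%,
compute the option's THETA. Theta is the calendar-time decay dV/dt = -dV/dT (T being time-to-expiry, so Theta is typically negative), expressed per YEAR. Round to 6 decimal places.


d1 = -0.6218122188; d2 = -0.7568122188
phi(d1) = 0.3288137655; exp(-qT) = 0.9987507809; exp(-rT) = 0.9920319148
Theta = -S*exp(-qT)*phi(d1)*sigma/(2*sqrt(T)) + r*K*exp(-rT)*N(-d2) - q*S*exp(-qT)*N(-d1)
N(-d1) = 0.7329673246; N(-d2) = 0.7754188143; sqrt(T) = 0.5000000000
Term 1 = -113.7600 * 0.9987507809 * 0.3288137655 * 0.2700 / (2 * 0.5000000000) = -10.0869639811
Term 2 = 0.0320 * 125.7000 * 0.9920319148 * 0.7754188143 = 3.0941918252
Term 3 = -0.0050 * 113.7600 * 0.9987507809 * 0.7329673246 = -0.4163910000
Theta = -10.0869639811 + (3.0941918252) + (-0.4163910000) = -7.409163

Answer: Theta = -7.409163


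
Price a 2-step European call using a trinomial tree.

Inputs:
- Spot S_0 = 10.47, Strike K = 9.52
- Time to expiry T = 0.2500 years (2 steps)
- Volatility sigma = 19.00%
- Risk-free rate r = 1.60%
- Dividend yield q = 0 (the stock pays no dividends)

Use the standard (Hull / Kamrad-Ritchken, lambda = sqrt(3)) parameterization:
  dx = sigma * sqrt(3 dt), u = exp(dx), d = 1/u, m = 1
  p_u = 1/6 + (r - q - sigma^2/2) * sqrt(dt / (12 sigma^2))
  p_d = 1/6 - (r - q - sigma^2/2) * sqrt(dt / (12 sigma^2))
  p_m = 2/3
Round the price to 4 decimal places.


Answer: Price = V(0,0) = 1.0669

Derivation:
dt = T/N = 0.125000; dx = sigma*sqrt(3*dt) = 0.116351
u = exp(dx) = 1.123390; d = 1/u = 0.890163
p_u = 0.165565, p_m = 0.666667, p_d = 0.167768
Discount per step: exp(-r*dt) = 0.998002
Stock lattice S(k, j) with j the centered position index:
  k=0: S(0,+0) = 10.4700
  k=1: S(1,-1) = 9.3200; S(1,+0) = 10.4700; S(1,+1) = 11.7619
  k=2: S(2,-2) = 8.2963; S(2,-1) = 9.3200; S(2,+0) = 10.4700; S(2,+1) = 11.7619; S(2,+2) = 13.2132
Terminal payoffs V(N, j) = max(S_T - K, 0):
  V(2,-2) = 0.000000; V(2,-1) = 0.000000; V(2,+0) = 0.950000; V(2,+1) = 2.241892; V(2,+2) = 3.693190
Backward induction: V(k, j) = exp(-r*dt) * [p_u * V(k+1, j+1) + p_m * V(k+1, j) + p_d * V(k+1, j-1)]
  V(1,-1) = exp(-r*dt) * [p_u*0.950000 + p_m*0.000000 + p_d*0.000000] = 0.156973
  V(1,+0) = exp(-r*dt) * [p_u*2.241892 + p_m*0.950000 + p_d*0.000000] = 1.002506
  V(1,+1) = exp(-r*dt) * [p_u*3.693190 + p_m*2.241892 + p_d*0.950000] = 2.260912
  V(0,+0) = exp(-r*dt) * [p_u*2.260912 + p_m*1.002506 + p_d*0.156973] = 1.066866


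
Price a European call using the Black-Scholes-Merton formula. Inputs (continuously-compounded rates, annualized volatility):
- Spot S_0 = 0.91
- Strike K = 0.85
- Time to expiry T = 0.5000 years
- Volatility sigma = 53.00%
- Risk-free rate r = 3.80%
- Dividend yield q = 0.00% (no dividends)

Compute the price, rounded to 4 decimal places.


d1 = (ln(S/K) + (r - q + 0.5*sigma^2) * T) / (sigma * sqrt(T)) = 0.42008347
d2 = d1 - sigma * sqrt(T) = 0.04531687
exp(-rT) = 0.98117936; exp(-qT) = 1.00000000
C = S_0 * exp(-qT) * N(d1) - K * exp(-rT) * N(d2)
N(d1) = 0.66278776; N(d2) = 0.51807263
C = 0.9100 * 1.00000000 * 0.66278776 - 0.8500 * 0.98117936 * 0.51807263 = 0.1711

Answer: Price = 0.1711


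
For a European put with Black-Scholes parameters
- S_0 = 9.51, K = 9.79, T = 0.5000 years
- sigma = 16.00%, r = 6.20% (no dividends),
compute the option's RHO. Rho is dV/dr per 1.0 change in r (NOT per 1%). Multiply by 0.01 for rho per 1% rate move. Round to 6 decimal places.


Answer: Rho = -2.446696

Derivation:
d1 = 0.0740908254; d2 = -0.0390462595
phi(d1) = 0.3978487948; exp(-qT) = 1.0000000000; exp(-rT) = 0.9694755731
N(-d2) = 0.5155732465
Rho = -K*T*exp(-rT)*N(-d2) = -9.7900 * 0.5000 * 0.9694755731 * 0.5155732465 = -2.446696


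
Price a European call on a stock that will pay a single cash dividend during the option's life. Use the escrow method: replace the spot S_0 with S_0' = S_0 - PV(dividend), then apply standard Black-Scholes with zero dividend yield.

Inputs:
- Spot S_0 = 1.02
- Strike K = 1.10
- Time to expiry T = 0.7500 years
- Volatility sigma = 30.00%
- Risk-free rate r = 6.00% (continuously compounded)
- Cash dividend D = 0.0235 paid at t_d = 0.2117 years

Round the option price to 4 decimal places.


Answer: Price = 0.0807

Derivation:
PV(D) = D * exp(-r * t_d) = 0.0235 * 0.98737833 = 0.02320339
S_0' = S_0 - PV(D) = 1.0200 - 0.02320339 = 0.99679661
d1 = (ln(S_0'/K) + (r + sigma^2/2)*T) / (sigma*sqrt(T)) = -0.07608981
d2 = d1 - sigma*sqrt(T) = -0.33589743
exp(-rT) = 0.95599748
N(d1) = 0.46967382; N(d2) = 0.36847411
C = S_0' * N(d1) - K * exp(-rT) * N(d2) = 0.99679661 * 0.46967382 - 1.1000 * 0.95599748 * 0.36847411 = 0.0807


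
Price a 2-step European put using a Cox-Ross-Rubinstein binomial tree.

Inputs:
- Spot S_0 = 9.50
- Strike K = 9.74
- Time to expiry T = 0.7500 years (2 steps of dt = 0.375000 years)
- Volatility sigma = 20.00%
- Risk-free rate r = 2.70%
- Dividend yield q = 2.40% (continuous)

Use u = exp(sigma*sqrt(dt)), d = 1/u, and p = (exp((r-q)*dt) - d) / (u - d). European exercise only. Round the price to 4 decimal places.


Answer: Price = V(0,0) = 0.7419

Derivation:
dt = T/N = 0.375000
u = exp(sigma*sqrt(dt)) = 1.130290; d = 1/u = 0.884728
p = (exp((r-q)*dt) - d) / (u - d) = 0.474004
Discount per step: exp(-r*dt) = 0.989926
Stock lattice S(k, i) with i counting down-moves:
  k=0: S(0,0) = 9.5000
  k=1: S(1,0) = 10.7378; S(1,1) = 8.4049
  k=2: S(2,0) = 12.1368; S(2,1) = 9.5000; S(2,2) = 7.4361
Terminal payoffs V(N, i) = max(K - S_T, 0):
  V(2,0) = 0.000000; V(2,1) = 0.240000; V(2,2) = 2.303927
Backward induction: V(k, i) = exp(-r*dt) * [p * V(k+1, i) + (1-p) * V(k+1, i+1)].
  V(1,0) = exp(-r*dt) * [p*0.000000 + (1-p)*0.240000] = 0.124967
  V(1,1) = exp(-r*dt) * [p*0.240000 + (1-p)*2.303927] = 1.312264
  V(0,0) = exp(-r*dt) * [p*0.124967 + (1-p)*1.312264] = 0.741931


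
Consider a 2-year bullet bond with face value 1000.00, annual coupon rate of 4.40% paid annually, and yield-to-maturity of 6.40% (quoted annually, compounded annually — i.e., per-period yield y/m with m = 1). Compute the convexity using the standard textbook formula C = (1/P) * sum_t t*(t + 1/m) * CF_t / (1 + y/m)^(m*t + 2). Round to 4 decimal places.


Answer: Convexity = 5.1483

Derivation:
Coupon per period c = face * coupon_rate / m = 44.000000
Periods per year m = 1; per-period yield y/m = 0.064000
Number of cashflows N = 2
Cashflows (t years, CF_t, discount factor 1/(1+y/m)^(m*t), PV):
  t = 1.0000: CF_t = 44.000000, DF = 0.939850, PV = 41.353383
  t = 2.0000: CF_t = 1044.000000, DF = 0.883317, PV = 922.183278
Price P = sum_t PV_t = 963.536661
Convexity numerator sum_t t*(t + 1/m) * CF_t / (1+y/m)^(m*t + 2):
  t = 1.0000: term = 73.056319
  t = 2.0000: term = 4887.482746
Convexity = (1/P) * sum = 4960.539065 / 963.536661 = 5.148262


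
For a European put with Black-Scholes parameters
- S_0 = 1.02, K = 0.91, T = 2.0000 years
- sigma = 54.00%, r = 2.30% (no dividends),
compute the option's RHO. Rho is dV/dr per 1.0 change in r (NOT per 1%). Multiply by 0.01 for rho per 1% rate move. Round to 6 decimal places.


Answer: Rho = -0.987893

Derivation:
d1 = 0.5914991525; d2 = -0.1721761711
phi(d1) = 0.3349164581; exp(-qT) = 1.0000000000; exp(-rT) = 0.9550419622
N(-d2) = 0.5683504846
Rho = -K*T*exp(-rT)*N(-d2) = -0.9100 * 2.0000 * 0.9550419622 * 0.5683504846 = -0.987893


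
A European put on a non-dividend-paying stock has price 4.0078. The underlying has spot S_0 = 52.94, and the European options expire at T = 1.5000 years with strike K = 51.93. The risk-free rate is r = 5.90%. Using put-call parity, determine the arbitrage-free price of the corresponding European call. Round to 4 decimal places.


Answer: Call price = 9.4161

Derivation:
Put-call parity: C - P = S_0 * exp(-qT) - K * exp(-rT).
S_0 * exp(-qT) = 52.9400 * 1.00000000 = 52.94000000
K * exp(-rT) = 51.9300 * 0.91530311 = 47.53169054
C = P + S*exp(-qT) - K*exp(-rT)
C = 4.0078 + 52.94000000 - 47.53169054 = 9.4161


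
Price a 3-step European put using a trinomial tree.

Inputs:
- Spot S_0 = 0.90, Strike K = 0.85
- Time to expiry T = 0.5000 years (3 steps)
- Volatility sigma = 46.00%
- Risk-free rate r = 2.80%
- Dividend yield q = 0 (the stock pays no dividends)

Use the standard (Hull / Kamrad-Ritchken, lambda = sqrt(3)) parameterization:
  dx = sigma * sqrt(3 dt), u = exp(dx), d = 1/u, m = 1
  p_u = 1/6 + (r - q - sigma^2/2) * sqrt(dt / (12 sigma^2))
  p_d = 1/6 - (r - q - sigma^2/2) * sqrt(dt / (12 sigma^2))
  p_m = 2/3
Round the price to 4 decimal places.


dt = T/N = 0.166667; dx = sigma*sqrt(3*dt) = 0.325269
u = exp(dx) = 1.384403; d = 1/u = 0.722333
p_u = 0.146734, p_m = 0.666667, p_d = 0.186599
Discount per step: exp(-r*dt) = 0.995344
Stock lattice S(k, j) with j the centered position index:
  k=0: S(0,+0) = 0.9000
  k=1: S(1,-1) = 0.6501; S(1,+0) = 0.9000; S(1,+1) = 1.2460
  k=2: S(2,-2) = 0.4696; S(2,-1) = 0.6501; S(2,+0) = 0.9000; S(2,+1) = 1.2460; S(2,+2) = 1.7249
  k=3: S(3,-3) = 0.3392; S(3,-2) = 0.4696; S(3,-1) = 0.6501; S(3,+0) = 0.9000; S(3,+1) = 1.2460; S(3,+2) = 1.7249; S(3,+3) = 2.3880
Terminal payoffs V(N, j) = max(K - S_T, 0):
  V(3,-3) = 0.510801; V(3,-2) = 0.380412; V(3,-1) = 0.199900; V(3,+0) = 0.000000; V(3,+1) = 0.000000; V(3,+2) = 0.000000; V(3,+3) = 0.000000
Backward induction: V(k, j) = exp(-r*dt) * [p_u * V(k+1, j+1) + p_m * V(k+1, j) + p_d * V(k+1, j-1)]
  V(2,-2) = exp(-r*dt) * [p_u*0.199900 + p_m*0.380412 + p_d*0.510801] = 0.376494
  V(2,-1) = exp(-r*dt) * [p_u*0.000000 + p_m*0.199900 + p_d*0.380412] = 0.203300
  V(2,+0) = exp(-r*dt) * [p_u*0.000000 + p_m*0.000000 + p_d*0.199900] = 0.037128
  V(2,+1) = exp(-r*dt) * [p_u*0.000000 + p_m*0.000000 + p_d*0.000000] = 0.000000
  V(2,+2) = exp(-r*dt) * [p_u*0.000000 + p_m*0.000000 + p_d*0.000000] = 0.000000
  V(1,-1) = exp(-r*dt) * [p_u*0.037128 + p_m*0.203300 + p_d*0.376494] = 0.210251
  V(1,+0) = exp(-r*dt) * [p_u*0.000000 + p_m*0.037128 + p_d*0.203300] = 0.062395
  V(1,+1) = exp(-r*dt) * [p_u*0.000000 + p_m*0.000000 + p_d*0.037128] = 0.006896
  V(0,+0) = exp(-r*dt) * [p_u*0.006896 + p_m*0.062395 + p_d*0.210251] = 0.081460

Answer: Price = V(0,0) = 0.0815


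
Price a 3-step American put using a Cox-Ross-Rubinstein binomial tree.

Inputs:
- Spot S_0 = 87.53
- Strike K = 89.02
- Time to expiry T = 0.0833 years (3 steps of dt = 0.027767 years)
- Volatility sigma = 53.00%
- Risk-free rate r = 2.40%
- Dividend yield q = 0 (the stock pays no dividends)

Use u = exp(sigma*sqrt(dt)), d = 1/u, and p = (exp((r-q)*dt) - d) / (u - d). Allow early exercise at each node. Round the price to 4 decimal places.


Answer: Price = V(0,0) = 6.4975

Derivation:
dt = T/N = 0.027767
u = exp(sigma*sqrt(dt)) = 1.092333; d = 1/u = 0.915472
p = (exp((r-q)*dt) - d) / (u - d) = 0.481705
Discount per step: exp(-r*dt) = 0.999334
Stock lattice S(k, i) with i counting down-moves:
  k=0: S(0,0) = 87.5300
  k=1: S(1,0) = 95.6119; S(1,1) = 80.1313
  k=2: S(2,0) = 104.4400; S(2,1) = 87.5300; S(2,2) = 73.3579
  k=3: S(3,0) = 114.0833; S(3,1) = 95.6119; S(3,2) = 80.1313; S(3,3) = 67.1571
Terminal payoffs V(N, i) = max(K - S_T, 0):
  V(3,0) = 0.000000; V(3,1) = 0.000000; V(3,2) = 8.888749; V(3,3) = 21.862904
Backward induction: V(k, i) = exp(-r*dt) * [p * V(k+1, i) + (1-p) * V(k+1, i+1)]; then take max(V_cont, immediate exercise) for American.
  V(2,0) = exp(-r*dt) * [p*0.000000 + (1-p)*0.000000] = 0.000000; exercise = 0.000000; V(2,0) = max -> 0.000000
  V(2,1) = exp(-r*dt) * [p*0.000000 + (1-p)*8.888749] = 4.603929; exercise = 1.490000; V(2,1) = max -> 4.603929
  V(2,2) = exp(-r*dt) * [p*8.888749 + (1-p)*21.862904] = 15.602792; exercise = 15.662096; V(2,2) = max -> 15.662096
  V(1,0) = exp(-r*dt) * [p*0.000000 + (1-p)*4.603929] = 2.384605; exercise = 0.000000; V(1,0) = max -> 2.384605
  V(1,1) = exp(-r*dt) * [p*4.603929 + (1-p)*15.662096] = 10.328440; exercise = 8.888749; V(1,1) = max -> 10.328440
  V(0,0) = exp(-r*dt) * [p*2.384605 + (1-p)*10.328440] = 6.497527; exercise = 1.490000; V(0,0) = max -> 6.497527


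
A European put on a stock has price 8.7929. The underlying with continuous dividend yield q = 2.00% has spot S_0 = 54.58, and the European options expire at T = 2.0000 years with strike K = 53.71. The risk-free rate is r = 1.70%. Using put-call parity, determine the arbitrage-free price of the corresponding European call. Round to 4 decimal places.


Put-call parity: C - P = S_0 * exp(-qT) - K * exp(-rT).
S_0 * exp(-qT) = 54.5800 * 0.96078944 = 52.43988759
K * exp(-rT) = 53.7100 * 0.96657150 = 51.91455551
C = P + S*exp(-qT) - K*exp(-rT)
C = 8.7929 + 52.43988759 - 51.91455551 = 9.3182

Answer: Call price = 9.3182


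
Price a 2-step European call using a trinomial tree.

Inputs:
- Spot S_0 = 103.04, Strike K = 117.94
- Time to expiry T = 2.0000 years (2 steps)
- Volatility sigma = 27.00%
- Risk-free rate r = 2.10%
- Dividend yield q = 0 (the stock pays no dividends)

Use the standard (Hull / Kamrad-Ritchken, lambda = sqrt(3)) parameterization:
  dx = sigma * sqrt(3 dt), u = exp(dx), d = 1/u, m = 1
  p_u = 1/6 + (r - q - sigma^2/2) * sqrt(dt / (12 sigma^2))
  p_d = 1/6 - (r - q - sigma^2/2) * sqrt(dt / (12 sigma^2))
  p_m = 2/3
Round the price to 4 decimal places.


Answer: Price = V(0,0) = 12.0594

Derivation:
dt = T/N = 1.000000; dx = sigma*sqrt(3*dt) = 0.467654
u = exp(dx) = 1.596245; d = 1/u = 0.626470
p_u = 0.150148, p_m = 0.666667, p_d = 0.183185
Discount per step: exp(-r*dt) = 0.979219
Stock lattice S(k, j) with j the centered position index:
  k=0: S(0,+0) = 103.0400
  k=1: S(1,-1) = 64.5515; S(1,+0) = 103.0400; S(1,+1) = 164.4770
  k=2: S(2,-2) = 40.4396; S(2,-1) = 64.5515; S(2,+0) = 103.0400; S(2,+1) = 164.4770; S(2,+2) = 262.5456
Terminal payoffs V(N, j) = max(S_T - K, 0):
  V(2,-2) = 0.000000; V(2,-1) = 0.000000; V(2,+0) = 0.000000; V(2,+1) = 46.537039; V(2,+2) = 144.605578
Backward induction: V(k, j) = exp(-r*dt) * [p_u * V(k+1, j+1) + p_m * V(k+1, j) + p_d * V(k+1, j-1)]
  V(1,-1) = exp(-r*dt) * [p_u*0.000000 + p_m*0.000000 + p_d*0.000000] = 0.000000
  V(1,+0) = exp(-r*dt) * [p_u*46.537039 + p_m*0.000000 + p_d*0.000000] = 6.842239
  V(1,+1) = exp(-r*dt) * [p_u*144.605578 + p_m*46.537039 + p_d*0.000000] = 51.641008
  V(0,+0) = exp(-r*dt) * [p_u*51.641008 + p_m*6.842239 + p_d*0.000000] = 12.059364


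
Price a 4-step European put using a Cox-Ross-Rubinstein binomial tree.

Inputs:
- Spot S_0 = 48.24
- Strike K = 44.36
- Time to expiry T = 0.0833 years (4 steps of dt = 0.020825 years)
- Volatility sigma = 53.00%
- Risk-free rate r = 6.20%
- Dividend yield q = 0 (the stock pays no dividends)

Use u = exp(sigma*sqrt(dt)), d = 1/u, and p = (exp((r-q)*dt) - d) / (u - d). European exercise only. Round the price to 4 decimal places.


Answer: Price = V(0,0) = 1.3660

Derivation:
dt = T/N = 0.020825
u = exp(sigma*sqrt(dt)) = 1.079484; d = 1/u = 0.926368
p = (exp((r-q)*dt) - d) / (u - d) = 0.489326
Discount per step: exp(-r*dt) = 0.998710
Stock lattice S(k, i) with i counting down-moves:
  k=0: S(0,0) = 48.2400
  k=1: S(1,0) = 52.0743; S(1,1) = 44.6880
  k=2: S(2,0) = 56.2134; S(2,1) = 48.2400; S(2,2) = 41.3975
  k=3: S(3,0) = 60.6815; S(3,1) = 52.0743; S(3,2) = 44.6880; S(3,3) = 38.3494
  k=4: S(4,0) = 65.5048; S(4,1) = 56.2134; S(4,2) = 48.2400; S(4,3) = 41.3975; S(4,4) = 35.5256
Terminal payoffs V(N, i) = max(K - S_T, 0):
  V(4,0) = 0.000000; V(4,1) = 0.000000; V(4,2) = 0.000000; V(4,3) = 2.962465; V(4,4) = 8.834380
Backward induction: V(k, i) = exp(-r*dt) * [p * V(k+1, i) + (1-p) * V(k+1, i+1)].
  V(3,0) = exp(-r*dt) * [p*0.000000 + (1-p)*0.000000] = 0.000000
  V(3,1) = exp(-r*dt) * [p*0.000000 + (1-p)*0.000000] = 0.000000
  V(3,2) = exp(-r*dt) * [p*0.000000 + (1-p)*2.962465] = 1.510901
  V(3,3) = exp(-r*dt) * [p*2.962465 + (1-p)*8.834380] = 5.953406
  V(2,0) = exp(-r*dt) * [p*0.000000 + (1-p)*0.000000] = 0.000000
  V(2,1) = exp(-r*dt) * [p*0.000000 + (1-p)*1.510901] = 0.770582
  V(2,2) = exp(-r*dt) * [p*1.510901 + (1-p)*5.953406] = 3.774694
  V(1,0) = exp(-r*dt) * [p*0.000000 + (1-p)*0.770582] = 0.393008
  V(1,1) = exp(-r*dt) * [p*0.770582 + (1-p)*3.774694] = 2.301729
  V(0,0) = exp(-r*dt) * [p*0.393008 + (1-p)*2.301729] = 1.365977


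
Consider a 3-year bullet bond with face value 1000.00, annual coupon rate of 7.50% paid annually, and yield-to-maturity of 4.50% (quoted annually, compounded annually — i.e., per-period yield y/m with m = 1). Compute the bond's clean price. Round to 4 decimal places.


Coupon per period c = face * coupon_rate / m = 75.000000
Periods per year m = 1; per-period yield y/m = 0.045000
Number of cashflows N = 3
Cashflows (t years, CF_t, discount factor 1/(1+y/m)^(m*t), PV):
  t = 1.0000: CF_t = 75.000000, DF = 0.956938, PV = 71.770335
  t = 2.0000: CF_t = 75.000000, DF = 0.915730, PV = 68.679746
  t = 3.0000: CF_t = 1075.000000, DF = 0.876297, PV = 942.018849
Price P = sum_t PV_t = 1082.468931

Answer: Price = 1082.4689


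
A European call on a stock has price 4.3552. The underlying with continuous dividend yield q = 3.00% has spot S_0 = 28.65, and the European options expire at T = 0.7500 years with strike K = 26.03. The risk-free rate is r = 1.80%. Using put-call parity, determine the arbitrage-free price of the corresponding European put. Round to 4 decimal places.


Answer: Put price = 2.0236

Derivation:
Put-call parity: C - P = S_0 * exp(-qT) - K * exp(-rT).
S_0 * exp(-qT) = 28.6500 * 0.97775124 = 28.01257295
K * exp(-rT) = 26.0300 * 0.98659072 = 25.68095635
P = C - S*exp(-qT) + K*exp(-rT)
P = 4.3552 - 28.01257295 + 25.68095635 = 2.0236


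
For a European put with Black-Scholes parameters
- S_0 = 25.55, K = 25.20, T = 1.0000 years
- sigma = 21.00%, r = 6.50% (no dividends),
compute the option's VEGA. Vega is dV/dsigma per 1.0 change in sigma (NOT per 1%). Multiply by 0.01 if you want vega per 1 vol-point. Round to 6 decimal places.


Answer: Vega = 9.082956

Derivation:
d1 = 0.4802062959; d2 = 0.2702062959
phi(d1) = 0.3554973171; exp(-qT) = 1.0000000000; exp(-rT) = 0.9370674634
Vega = S * exp(-qT) * phi(d1) * sqrt(T) = 25.5500 * 1.0000000000 * 0.3554973171 * 1.0000000000 = 9.082956


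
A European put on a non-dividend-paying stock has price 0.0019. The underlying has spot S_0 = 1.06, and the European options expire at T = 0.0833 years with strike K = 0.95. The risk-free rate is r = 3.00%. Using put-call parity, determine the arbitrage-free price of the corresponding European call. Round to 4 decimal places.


Put-call parity: C - P = S_0 * exp(-qT) - K * exp(-rT).
S_0 * exp(-qT) = 1.0600 * 1.00000000 = 1.06000000
K * exp(-rT) = 0.9500 * 0.99750412 = 0.94762891
C = P + S*exp(-qT) - K*exp(-rT)
C = 0.0019 + 1.06000000 - 0.94762891 = 0.1143

Answer: Call price = 0.1143


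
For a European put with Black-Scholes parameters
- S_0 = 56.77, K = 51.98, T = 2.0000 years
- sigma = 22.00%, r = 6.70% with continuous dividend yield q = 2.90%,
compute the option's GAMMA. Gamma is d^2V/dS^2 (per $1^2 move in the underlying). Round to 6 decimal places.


Answer: Gamma = 0.016878

Derivation:
d1 = 0.6831583215; d2 = 0.3720313378
phi(d1) = 0.3159121282; exp(-qT) = 0.9436499474; exp(-rT) = 0.8745900646
Gamma = exp(-qT) * phi(d1) / (S * sigma * sqrt(T)) = 0.9436499474 * 0.3159121282 / (56.7700 * 0.2200 * 1.4142135624) = 0.016878


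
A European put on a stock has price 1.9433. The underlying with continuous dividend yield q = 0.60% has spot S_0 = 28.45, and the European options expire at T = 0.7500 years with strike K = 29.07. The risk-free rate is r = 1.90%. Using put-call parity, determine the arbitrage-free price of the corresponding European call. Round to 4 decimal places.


Answer: Call price = 1.6069

Derivation:
Put-call parity: C - P = S_0 * exp(-qT) - K * exp(-rT).
S_0 * exp(-qT) = 28.4500 * 0.99551011 = 28.32226262
K * exp(-rT) = 29.0700 * 0.98585105 = 28.65869004
C = P + S*exp(-qT) - K*exp(-rT)
C = 1.9433 + 28.32226262 - 28.65869004 = 1.6069


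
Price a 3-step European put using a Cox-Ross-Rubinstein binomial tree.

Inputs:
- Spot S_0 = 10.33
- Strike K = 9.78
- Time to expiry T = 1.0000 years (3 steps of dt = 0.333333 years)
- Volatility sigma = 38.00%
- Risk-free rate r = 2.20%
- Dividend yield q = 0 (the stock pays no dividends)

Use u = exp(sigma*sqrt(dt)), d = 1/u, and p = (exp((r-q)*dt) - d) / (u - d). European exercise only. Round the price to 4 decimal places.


dt = T/N = 0.333333
u = exp(sigma*sqrt(dt)) = 1.245321; d = 1/u = 0.803006
p = (exp((r-q)*dt) - d) / (u - d) = 0.462011
Discount per step: exp(-r*dt) = 0.992693
Stock lattice S(k, i) with i counting down-moves:
  k=0: S(0,0) = 10.3300
  k=1: S(1,0) = 12.8642; S(1,1) = 8.2951
  k=2: S(2,0) = 16.0200; S(2,1) = 10.3300; S(2,2) = 6.6610
  k=3: S(3,0) = 19.9500; S(3,1) = 12.8642; S(3,2) = 8.2951; S(3,3) = 5.3488
Terminal payoffs V(N, i) = max(K - S_T, 0):
  V(3,0) = 0.000000; V(3,1) = 0.000000; V(3,2) = 1.484948; V(3,3) = 4.431196
Backward induction: V(k, i) = exp(-r*dt) * [p * V(k+1, i) + (1-p) * V(k+1, i+1)].
  V(2,0) = exp(-r*dt) * [p*0.000000 + (1-p)*0.000000] = 0.000000
  V(2,1) = exp(-r*dt) * [p*0.000000 + (1-p)*1.484948] = 0.793049
  V(2,2) = exp(-r*dt) * [p*1.484948 + (1-p)*4.431196] = 3.047566
  V(1,0) = exp(-r*dt) * [p*0.000000 + (1-p)*0.793049] = 0.423534
  V(1,1) = exp(-r*dt) * [p*0.793049 + (1-p)*3.047566] = 1.991297
  V(0,0) = exp(-r*dt) * [p*0.423534 + (1-p)*1.991297] = 1.257716

Answer: Price = V(0,0) = 1.2577


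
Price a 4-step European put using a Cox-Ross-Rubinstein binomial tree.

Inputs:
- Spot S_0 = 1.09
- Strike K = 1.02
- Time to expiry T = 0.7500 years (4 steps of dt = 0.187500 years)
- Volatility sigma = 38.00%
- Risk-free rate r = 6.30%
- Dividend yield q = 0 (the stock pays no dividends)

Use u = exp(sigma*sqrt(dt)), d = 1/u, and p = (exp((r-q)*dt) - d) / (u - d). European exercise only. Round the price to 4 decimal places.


Answer: Price = V(0,0) = 0.0856

Derivation:
dt = T/N = 0.187500
u = exp(sigma*sqrt(dt)) = 1.178856; d = 1/u = 0.848280
p = (exp((r-q)*dt) - d) / (u - d) = 0.494901
Discount per step: exp(-r*dt) = 0.988257
Stock lattice S(k, i) with i counting down-moves:
  k=0: S(0,0) = 1.0900
  k=1: S(1,0) = 1.2850; S(1,1) = 0.9246
  k=2: S(2,0) = 1.5148; S(2,1) = 1.0900; S(2,2) = 0.7843
  k=3: S(3,0) = 1.7857; S(3,1) = 1.2850; S(3,2) = 0.9246; S(3,3) = 0.6653
  k=4: S(4,0) = 2.1051; S(4,1) = 1.5148; S(4,2) = 1.0900; S(4,3) = 0.7843; S(4,4) = 0.5644
Terminal payoffs V(N, i) = max(K - S_T, 0):
  V(4,0) = 0.000000; V(4,1) = 0.000000; V(4,2) = 0.000000; V(4,3) = 0.235659; V(4,4) = 0.455605
Backward induction: V(k, i) = exp(-r*dt) * [p * V(k+1, i) + (1-p) * V(k+1, i+1)].
  V(3,0) = exp(-r*dt) * [p*0.000000 + (1-p)*0.000000] = 0.000000
  V(3,1) = exp(-r*dt) * [p*0.000000 + (1-p)*0.000000] = 0.000000
  V(3,2) = exp(-r*dt) * [p*0.000000 + (1-p)*0.235659] = 0.117634
  V(3,3) = exp(-r*dt) * [p*0.235659 + (1-p)*0.455605] = 0.342682
  V(2,0) = exp(-r*dt) * [p*0.000000 + (1-p)*0.000000] = 0.000000
  V(2,1) = exp(-r*dt) * [p*0.000000 + (1-p)*0.117634] = 0.058719
  V(2,2) = exp(-r*dt) * [p*0.117634 + (1-p)*0.342682] = 0.228589
  V(1,0) = exp(-r*dt) * [p*0.000000 + (1-p)*0.058719] = 0.029311
  V(1,1) = exp(-r*dt) * [p*0.058719 + (1-p)*0.228589] = 0.142823
  V(0,0) = exp(-r*dt) * [p*0.029311 + (1-p)*0.142823] = 0.085628


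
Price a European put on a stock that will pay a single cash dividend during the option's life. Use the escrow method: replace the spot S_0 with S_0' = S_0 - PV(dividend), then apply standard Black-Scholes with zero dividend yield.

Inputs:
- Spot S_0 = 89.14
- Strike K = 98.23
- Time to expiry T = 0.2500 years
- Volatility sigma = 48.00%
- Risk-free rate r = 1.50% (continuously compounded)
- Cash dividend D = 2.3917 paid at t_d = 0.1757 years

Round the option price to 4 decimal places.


PV(D) = D * exp(-r * t_d) = 2.3917 * 0.99736797 = 2.38540497
S_0' = S_0 - PV(D) = 89.1400 - 2.38540497 = 86.75459503
d1 = (ln(S_0'/K) + (r + sigma^2/2)*T) / (sigma*sqrt(T)) = -0.38199284
d2 = d1 - sigma*sqrt(T) = -0.62199284
exp(-rT) = 0.99625702
N(-d1) = 0.64876666; N(-d2) = 0.73302671
P = K * exp(-rT) * N(-d2) - S_0' * N(-d1) = 98.2300 * 0.99625702 * 0.73302671 - 86.75459503 * 0.64876666 = 15.4522

Answer: Price = 15.4522


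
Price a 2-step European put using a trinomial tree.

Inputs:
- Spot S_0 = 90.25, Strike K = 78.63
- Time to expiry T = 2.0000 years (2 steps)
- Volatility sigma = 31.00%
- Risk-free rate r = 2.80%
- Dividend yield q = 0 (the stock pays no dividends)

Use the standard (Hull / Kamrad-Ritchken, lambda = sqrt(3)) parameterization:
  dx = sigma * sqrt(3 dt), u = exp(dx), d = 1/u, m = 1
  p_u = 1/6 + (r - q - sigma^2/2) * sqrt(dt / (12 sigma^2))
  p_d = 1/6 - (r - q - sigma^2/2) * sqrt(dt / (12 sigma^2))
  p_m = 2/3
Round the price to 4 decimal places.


Answer: Price = V(0,0) = 7.5983

Derivation:
dt = T/N = 1.000000; dx = sigma*sqrt(3*dt) = 0.536936
u = exp(dx) = 1.710757; d = 1/u = 0.584537
p_u = 0.147996, p_m = 0.666667, p_d = 0.185337
Discount per step: exp(-r*dt) = 0.972388
Stock lattice S(k, j) with j the centered position index:
  k=0: S(0,+0) = 90.2500
  k=1: S(1,-1) = 52.7544; S(1,+0) = 90.2500; S(1,+1) = 154.3958
  k=2: S(2,-2) = 30.8369; S(2,-1) = 52.7544; S(2,+0) = 90.2500; S(2,+1) = 154.3958; S(2,+2) = 264.1336
Terminal payoffs V(N, j) = max(K - S_T, 0):
  V(2,-2) = 47.793098; V(2,-1) = 25.875565; V(2,+0) = 0.000000; V(2,+1) = 0.000000; V(2,+2) = 0.000000
Backward induction: V(k, j) = exp(-r*dt) * [p_u * V(k+1, j+1) + p_m * V(k+1, j) + p_d * V(k+1, j-1)]
  V(1,-1) = exp(-r*dt) * [p_u*0.000000 + p_m*25.875565 + p_d*47.793098] = 25.387336
  V(1,+0) = exp(-r*dt) * [p_u*0.000000 + p_m*0.000000 + p_d*25.875565] = 4.663293
  V(1,+1) = exp(-r*dt) * [p_u*0.000000 + p_m*0.000000 + p_d*0.000000] = 0.000000
  V(0,+0) = exp(-r*dt) * [p_u*0.000000 + p_m*4.663293 + p_d*25.387336] = 7.598326
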